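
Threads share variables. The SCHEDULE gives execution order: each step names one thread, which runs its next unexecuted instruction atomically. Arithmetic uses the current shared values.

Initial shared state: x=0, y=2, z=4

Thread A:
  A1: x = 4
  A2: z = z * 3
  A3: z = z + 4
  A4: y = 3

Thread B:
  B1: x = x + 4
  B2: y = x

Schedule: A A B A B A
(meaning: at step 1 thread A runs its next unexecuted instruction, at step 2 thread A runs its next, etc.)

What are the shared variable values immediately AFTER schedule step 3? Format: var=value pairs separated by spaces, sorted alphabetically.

Step 1: thread A executes A1 (x = 4). Shared: x=4 y=2 z=4. PCs: A@1 B@0
Step 2: thread A executes A2 (z = z * 3). Shared: x=4 y=2 z=12. PCs: A@2 B@0
Step 3: thread B executes B1 (x = x + 4). Shared: x=8 y=2 z=12. PCs: A@2 B@1

Answer: x=8 y=2 z=12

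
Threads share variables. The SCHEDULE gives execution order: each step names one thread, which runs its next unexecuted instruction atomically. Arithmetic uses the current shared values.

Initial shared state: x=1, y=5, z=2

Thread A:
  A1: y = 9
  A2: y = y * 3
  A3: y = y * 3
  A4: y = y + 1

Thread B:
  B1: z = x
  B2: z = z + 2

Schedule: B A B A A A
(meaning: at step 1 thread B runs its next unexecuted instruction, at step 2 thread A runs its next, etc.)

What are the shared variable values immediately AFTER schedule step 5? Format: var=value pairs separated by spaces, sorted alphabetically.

Answer: x=1 y=81 z=3

Derivation:
Step 1: thread B executes B1 (z = x). Shared: x=1 y=5 z=1. PCs: A@0 B@1
Step 2: thread A executes A1 (y = 9). Shared: x=1 y=9 z=1. PCs: A@1 B@1
Step 3: thread B executes B2 (z = z + 2). Shared: x=1 y=9 z=3. PCs: A@1 B@2
Step 4: thread A executes A2 (y = y * 3). Shared: x=1 y=27 z=3. PCs: A@2 B@2
Step 5: thread A executes A3 (y = y * 3). Shared: x=1 y=81 z=3. PCs: A@3 B@2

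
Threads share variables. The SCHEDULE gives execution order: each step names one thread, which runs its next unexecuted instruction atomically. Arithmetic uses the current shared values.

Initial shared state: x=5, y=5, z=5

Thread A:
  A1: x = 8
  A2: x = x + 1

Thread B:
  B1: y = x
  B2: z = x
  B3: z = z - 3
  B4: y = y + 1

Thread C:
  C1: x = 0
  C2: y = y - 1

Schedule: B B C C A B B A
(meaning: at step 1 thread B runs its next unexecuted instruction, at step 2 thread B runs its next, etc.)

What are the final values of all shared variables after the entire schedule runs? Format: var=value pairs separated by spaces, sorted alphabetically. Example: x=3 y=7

Step 1: thread B executes B1 (y = x). Shared: x=5 y=5 z=5. PCs: A@0 B@1 C@0
Step 2: thread B executes B2 (z = x). Shared: x=5 y=5 z=5. PCs: A@0 B@2 C@0
Step 3: thread C executes C1 (x = 0). Shared: x=0 y=5 z=5. PCs: A@0 B@2 C@1
Step 4: thread C executes C2 (y = y - 1). Shared: x=0 y=4 z=5. PCs: A@0 B@2 C@2
Step 5: thread A executes A1 (x = 8). Shared: x=8 y=4 z=5. PCs: A@1 B@2 C@2
Step 6: thread B executes B3 (z = z - 3). Shared: x=8 y=4 z=2. PCs: A@1 B@3 C@2
Step 7: thread B executes B4 (y = y + 1). Shared: x=8 y=5 z=2. PCs: A@1 B@4 C@2
Step 8: thread A executes A2 (x = x + 1). Shared: x=9 y=5 z=2. PCs: A@2 B@4 C@2

Answer: x=9 y=5 z=2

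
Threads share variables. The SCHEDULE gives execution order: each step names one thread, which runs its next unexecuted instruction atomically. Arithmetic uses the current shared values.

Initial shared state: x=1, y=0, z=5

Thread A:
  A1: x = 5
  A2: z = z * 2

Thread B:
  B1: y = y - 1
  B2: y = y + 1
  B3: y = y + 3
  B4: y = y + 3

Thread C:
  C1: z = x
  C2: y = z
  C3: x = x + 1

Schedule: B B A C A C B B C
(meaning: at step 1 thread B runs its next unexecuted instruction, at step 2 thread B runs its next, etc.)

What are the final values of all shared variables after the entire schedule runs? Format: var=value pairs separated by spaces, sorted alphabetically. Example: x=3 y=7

Step 1: thread B executes B1 (y = y - 1). Shared: x=1 y=-1 z=5. PCs: A@0 B@1 C@0
Step 2: thread B executes B2 (y = y + 1). Shared: x=1 y=0 z=5. PCs: A@0 B@2 C@0
Step 3: thread A executes A1 (x = 5). Shared: x=5 y=0 z=5. PCs: A@1 B@2 C@0
Step 4: thread C executes C1 (z = x). Shared: x=5 y=0 z=5. PCs: A@1 B@2 C@1
Step 5: thread A executes A2 (z = z * 2). Shared: x=5 y=0 z=10. PCs: A@2 B@2 C@1
Step 6: thread C executes C2 (y = z). Shared: x=5 y=10 z=10. PCs: A@2 B@2 C@2
Step 7: thread B executes B3 (y = y + 3). Shared: x=5 y=13 z=10. PCs: A@2 B@3 C@2
Step 8: thread B executes B4 (y = y + 3). Shared: x=5 y=16 z=10. PCs: A@2 B@4 C@2
Step 9: thread C executes C3 (x = x + 1). Shared: x=6 y=16 z=10. PCs: A@2 B@4 C@3

Answer: x=6 y=16 z=10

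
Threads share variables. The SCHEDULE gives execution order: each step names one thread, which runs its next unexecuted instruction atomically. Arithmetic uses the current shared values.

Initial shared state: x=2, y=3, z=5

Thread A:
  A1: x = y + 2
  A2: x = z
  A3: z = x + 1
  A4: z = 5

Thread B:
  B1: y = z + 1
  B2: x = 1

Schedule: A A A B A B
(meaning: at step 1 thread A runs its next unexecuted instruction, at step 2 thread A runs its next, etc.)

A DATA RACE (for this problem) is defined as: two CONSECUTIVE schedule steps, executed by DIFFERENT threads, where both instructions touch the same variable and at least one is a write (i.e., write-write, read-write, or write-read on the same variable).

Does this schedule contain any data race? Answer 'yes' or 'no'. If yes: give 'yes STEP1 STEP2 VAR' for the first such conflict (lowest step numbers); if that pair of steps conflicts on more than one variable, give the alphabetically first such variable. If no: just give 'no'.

Answer: yes 3 4 z

Derivation:
Steps 1,2: same thread (A). No race.
Steps 2,3: same thread (A). No race.
Steps 3,4: A(z = x + 1) vs B(y = z + 1). RACE on z (W-R).
Steps 4,5: B(y = z + 1) vs A(z = 5). RACE on z (R-W).
Steps 5,6: A(r=-,w=z) vs B(r=-,w=x). No conflict.
First conflict at steps 3,4.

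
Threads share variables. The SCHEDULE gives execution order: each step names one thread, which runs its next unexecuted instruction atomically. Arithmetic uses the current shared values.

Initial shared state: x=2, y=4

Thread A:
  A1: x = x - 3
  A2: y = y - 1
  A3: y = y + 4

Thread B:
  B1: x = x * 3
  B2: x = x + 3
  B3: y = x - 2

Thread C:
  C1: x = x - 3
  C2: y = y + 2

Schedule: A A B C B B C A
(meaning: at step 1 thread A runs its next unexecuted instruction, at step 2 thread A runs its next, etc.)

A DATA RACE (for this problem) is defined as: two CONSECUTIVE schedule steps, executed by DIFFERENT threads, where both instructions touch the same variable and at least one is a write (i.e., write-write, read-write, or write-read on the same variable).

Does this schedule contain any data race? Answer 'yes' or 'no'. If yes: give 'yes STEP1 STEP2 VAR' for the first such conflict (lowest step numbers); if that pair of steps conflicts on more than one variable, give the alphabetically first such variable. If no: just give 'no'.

Answer: yes 3 4 x

Derivation:
Steps 1,2: same thread (A). No race.
Steps 2,3: A(r=y,w=y) vs B(r=x,w=x). No conflict.
Steps 3,4: B(x = x * 3) vs C(x = x - 3). RACE on x (W-W).
Steps 4,5: C(x = x - 3) vs B(x = x + 3). RACE on x (W-W).
Steps 5,6: same thread (B). No race.
Steps 6,7: B(y = x - 2) vs C(y = y + 2). RACE on y (W-W).
Steps 7,8: C(y = y + 2) vs A(y = y + 4). RACE on y (W-W).
First conflict at steps 3,4.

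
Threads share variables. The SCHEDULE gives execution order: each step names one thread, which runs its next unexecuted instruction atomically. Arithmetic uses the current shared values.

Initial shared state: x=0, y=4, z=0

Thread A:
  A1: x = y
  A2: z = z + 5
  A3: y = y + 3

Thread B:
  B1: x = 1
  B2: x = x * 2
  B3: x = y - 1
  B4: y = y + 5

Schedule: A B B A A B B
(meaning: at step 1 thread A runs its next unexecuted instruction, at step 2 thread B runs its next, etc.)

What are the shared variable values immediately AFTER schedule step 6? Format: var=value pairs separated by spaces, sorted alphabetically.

Step 1: thread A executes A1 (x = y). Shared: x=4 y=4 z=0. PCs: A@1 B@0
Step 2: thread B executes B1 (x = 1). Shared: x=1 y=4 z=0. PCs: A@1 B@1
Step 3: thread B executes B2 (x = x * 2). Shared: x=2 y=4 z=0. PCs: A@1 B@2
Step 4: thread A executes A2 (z = z + 5). Shared: x=2 y=4 z=5. PCs: A@2 B@2
Step 5: thread A executes A3 (y = y + 3). Shared: x=2 y=7 z=5. PCs: A@3 B@2
Step 6: thread B executes B3 (x = y - 1). Shared: x=6 y=7 z=5. PCs: A@3 B@3

Answer: x=6 y=7 z=5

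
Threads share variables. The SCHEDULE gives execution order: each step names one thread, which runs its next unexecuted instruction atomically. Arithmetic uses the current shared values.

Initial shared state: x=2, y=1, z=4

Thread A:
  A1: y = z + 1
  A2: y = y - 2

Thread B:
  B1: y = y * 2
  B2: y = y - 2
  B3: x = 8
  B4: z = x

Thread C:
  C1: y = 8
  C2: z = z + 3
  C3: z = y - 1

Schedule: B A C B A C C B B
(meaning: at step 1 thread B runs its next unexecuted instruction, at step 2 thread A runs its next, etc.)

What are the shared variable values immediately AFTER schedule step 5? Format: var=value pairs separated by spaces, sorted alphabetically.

Answer: x=2 y=4 z=4

Derivation:
Step 1: thread B executes B1 (y = y * 2). Shared: x=2 y=2 z=4. PCs: A@0 B@1 C@0
Step 2: thread A executes A1 (y = z + 1). Shared: x=2 y=5 z=4. PCs: A@1 B@1 C@0
Step 3: thread C executes C1 (y = 8). Shared: x=2 y=8 z=4. PCs: A@1 B@1 C@1
Step 4: thread B executes B2 (y = y - 2). Shared: x=2 y=6 z=4. PCs: A@1 B@2 C@1
Step 5: thread A executes A2 (y = y - 2). Shared: x=2 y=4 z=4. PCs: A@2 B@2 C@1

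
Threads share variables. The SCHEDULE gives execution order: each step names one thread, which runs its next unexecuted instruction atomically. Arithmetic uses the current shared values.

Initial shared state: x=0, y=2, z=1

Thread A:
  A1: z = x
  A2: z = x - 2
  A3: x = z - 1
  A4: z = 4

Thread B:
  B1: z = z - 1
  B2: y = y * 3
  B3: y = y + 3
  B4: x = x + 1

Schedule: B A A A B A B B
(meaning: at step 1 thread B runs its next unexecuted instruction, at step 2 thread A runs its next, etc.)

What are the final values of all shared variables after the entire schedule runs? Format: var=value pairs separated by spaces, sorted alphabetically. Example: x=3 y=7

Step 1: thread B executes B1 (z = z - 1). Shared: x=0 y=2 z=0. PCs: A@0 B@1
Step 2: thread A executes A1 (z = x). Shared: x=0 y=2 z=0. PCs: A@1 B@1
Step 3: thread A executes A2 (z = x - 2). Shared: x=0 y=2 z=-2. PCs: A@2 B@1
Step 4: thread A executes A3 (x = z - 1). Shared: x=-3 y=2 z=-2. PCs: A@3 B@1
Step 5: thread B executes B2 (y = y * 3). Shared: x=-3 y=6 z=-2. PCs: A@3 B@2
Step 6: thread A executes A4 (z = 4). Shared: x=-3 y=6 z=4. PCs: A@4 B@2
Step 7: thread B executes B3 (y = y + 3). Shared: x=-3 y=9 z=4. PCs: A@4 B@3
Step 8: thread B executes B4 (x = x + 1). Shared: x=-2 y=9 z=4. PCs: A@4 B@4

Answer: x=-2 y=9 z=4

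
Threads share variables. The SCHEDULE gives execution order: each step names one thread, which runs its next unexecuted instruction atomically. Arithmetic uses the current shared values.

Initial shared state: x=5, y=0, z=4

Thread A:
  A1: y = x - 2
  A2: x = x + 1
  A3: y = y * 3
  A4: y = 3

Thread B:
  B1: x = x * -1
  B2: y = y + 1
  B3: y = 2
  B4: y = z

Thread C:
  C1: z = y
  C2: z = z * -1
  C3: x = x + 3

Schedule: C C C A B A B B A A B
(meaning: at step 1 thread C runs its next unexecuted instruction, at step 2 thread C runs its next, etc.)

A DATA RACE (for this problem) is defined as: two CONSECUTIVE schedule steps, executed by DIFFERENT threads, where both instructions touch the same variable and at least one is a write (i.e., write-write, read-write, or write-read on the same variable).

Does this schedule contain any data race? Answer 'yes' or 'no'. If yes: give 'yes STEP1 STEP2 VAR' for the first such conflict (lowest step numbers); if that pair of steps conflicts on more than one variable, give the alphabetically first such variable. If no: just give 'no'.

Steps 1,2: same thread (C). No race.
Steps 2,3: same thread (C). No race.
Steps 3,4: C(x = x + 3) vs A(y = x - 2). RACE on x (W-R).
Steps 4,5: A(y = x - 2) vs B(x = x * -1). RACE on x (R-W).
Steps 5,6: B(x = x * -1) vs A(x = x + 1). RACE on x (W-W).
Steps 6,7: A(r=x,w=x) vs B(r=y,w=y). No conflict.
Steps 7,8: same thread (B). No race.
Steps 8,9: B(y = 2) vs A(y = y * 3). RACE on y (W-W).
Steps 9,10: same thread (A). No race.
Steps 10,11: A(y = 3) vs B(y = z). RACE on y (W-W).
First conflict at steps 3,4.

Answer: yes 3 4 x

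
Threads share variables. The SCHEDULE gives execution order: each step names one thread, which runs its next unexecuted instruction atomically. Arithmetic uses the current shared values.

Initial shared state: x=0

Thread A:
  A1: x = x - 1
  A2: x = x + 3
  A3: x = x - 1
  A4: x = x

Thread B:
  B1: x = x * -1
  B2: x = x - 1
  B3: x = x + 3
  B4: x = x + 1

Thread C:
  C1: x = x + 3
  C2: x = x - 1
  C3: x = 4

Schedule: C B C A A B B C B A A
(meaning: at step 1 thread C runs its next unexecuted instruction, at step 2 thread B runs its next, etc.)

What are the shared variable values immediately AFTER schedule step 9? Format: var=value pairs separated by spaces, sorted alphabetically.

Step 1: thread C executes C1 (x = x + 3). Shared: x=3. PCs: A@0 B@0 C@1
Step 2: thread B executes B1 (x = x * -1). Shared: x=-3. PCs: A@0 B@1 C@1
Step 3: thread C executes C2 (x = x - 1). Shared: x=-4. PCs: A@0 B@1 C@2
Step 4: thread A executes A1 (x = x - 1). Shared: x=-5. PCs: A@1 B@1 C@2
Step 5: thread A executes A2 (x = x + 3). Shared: x=-2. PCs: A@2 B@1 C@2
Step 6: thread B executes B2 (x = x - 1). Shared: x=-3. PCs: A@2 B@2 C@2
Step 7: thread B executes B3 (x = x + 3). Shared: x=0. PCs: A@2 B@3 C@2
Step 8: thread C executes C3 (x = 4). Shared: x=4. PCs: A@2 B@3 C@3
Step 9: thread B executes B4 (x = x + 1). Shared: x=5. PCs: A@2 B@4 C@3

Answer: x=5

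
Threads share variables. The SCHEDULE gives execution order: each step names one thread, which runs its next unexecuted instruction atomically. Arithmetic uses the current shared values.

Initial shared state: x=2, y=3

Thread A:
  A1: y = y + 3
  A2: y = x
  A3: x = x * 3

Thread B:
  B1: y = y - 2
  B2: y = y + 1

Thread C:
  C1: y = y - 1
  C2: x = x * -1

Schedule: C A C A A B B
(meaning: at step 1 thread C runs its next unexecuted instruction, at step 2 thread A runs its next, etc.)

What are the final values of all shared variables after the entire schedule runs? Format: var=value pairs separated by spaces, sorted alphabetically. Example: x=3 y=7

Answer: x=-6 y=-3

Derivation:
Step 1: thread C executes C1 (y = y - 1). Shared: x=2 y=2. PCs: A@0 B@0 C@1
Step 2: thread A executes A1 (y = y + 3). Shared: x=2 y=5. PCs: A@1 B@0 C@1
Step 3: thread C executes C2 (x = x * -1). Shared: x=-2 y=5. PCs: A@1 B@0 C@2
Step 4: thread A executes A2 (y = x). Shared: x=-2 y=-2. PCs: A@2 B@0 C@2
Step 5: thread A executes A3 (x = x * 3). Shared: x=-6 y=-2. PCs: A@3 B@0 C@2
Step 6: thread B executes B1 (y = y - 2). Shared: x=-6 y=-4. PCs: A@3 B@1 C@2
Step 7: thread B executes B2 (y = y + 1). Shared: x=-6 y=-3. PCs: A@3 B@2 C@2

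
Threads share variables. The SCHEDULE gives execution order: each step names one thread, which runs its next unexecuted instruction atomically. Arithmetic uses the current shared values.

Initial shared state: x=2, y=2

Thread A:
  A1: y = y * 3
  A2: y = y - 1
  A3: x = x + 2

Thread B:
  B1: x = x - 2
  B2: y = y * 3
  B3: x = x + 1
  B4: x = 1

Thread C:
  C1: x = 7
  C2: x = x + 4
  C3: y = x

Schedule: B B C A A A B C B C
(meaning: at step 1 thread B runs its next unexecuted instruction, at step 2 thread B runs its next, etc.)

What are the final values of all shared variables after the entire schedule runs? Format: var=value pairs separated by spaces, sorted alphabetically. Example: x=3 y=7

Answer: x=1 y=1

Derivation:
Step 1: thread B executes B1 (x = x - 2). Shared: x=0 y=2. PCs: A@0 B@1 C@0
Step 2: thread B executes B2 (y = y * 3). Shared: x=0 y=6. PCs: A@0 B@2 C@0
Step 3: thread C executes C1 (x = 7). Shared: x=7 y=6. PCs: A@0 B@2 C@1
Step 4: thread A executes A1 (y = y * 3). Shared: x=7 y=18. PCs: A@1 B@2 C@1
Step 5: thread A executes A2 (y = y - 1). Shared: x=7 y=17. PCs: A@2 B@2 C@1
Step 6: thread A executes A3 (x = x + 2). Shared: x=9 y=17. PCs: A@3 B@2 C@1
Step 7: thread B executes B3 (x = x + 1). Shared: x=10 y=17. PCs: A@3 B@3 C@1
Step 8: thread C executes C2 (x = x + 4). Shared: x=14 y=17. PCs: A@3 B@3 C@2
Step 9: thread B executes B4 (x = 1). Shared: x=1 y=17. PCs: A@3 B@4 C@2
Step 10: thread C executes C3 (y = x). Shared: x=1 y=1. PCs: A@3 B@4 C@3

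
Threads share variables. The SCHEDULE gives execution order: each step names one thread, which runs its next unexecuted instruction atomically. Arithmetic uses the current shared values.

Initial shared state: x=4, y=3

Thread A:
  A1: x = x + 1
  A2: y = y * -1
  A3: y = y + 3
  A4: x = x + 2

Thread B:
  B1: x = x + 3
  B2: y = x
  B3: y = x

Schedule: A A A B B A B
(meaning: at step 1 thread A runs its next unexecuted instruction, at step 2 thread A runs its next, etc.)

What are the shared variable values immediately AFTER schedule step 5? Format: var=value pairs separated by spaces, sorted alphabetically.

Step 1: thread A executes A1 (x = x + 1). Shared: x=5 y=3. PCs: A@1 B@0
Step 2: thread A executes A2 (y = y * -1). Shared: x=5 y=-3. PCs: A@2 B@0
Step 3: thread A executes A3 (y = y + 3). Shared: x=5 y=0. PCs: A@3 B@0
Step 4: thread B executes B1 (x = x + 3). Shared: x=8 y=0. PCs: A@3 B@1
Step 5: thread B executes B2 (y = x). Shared: x=8 y=8. PCs: A@3 B@2

Answer: x=8 y=8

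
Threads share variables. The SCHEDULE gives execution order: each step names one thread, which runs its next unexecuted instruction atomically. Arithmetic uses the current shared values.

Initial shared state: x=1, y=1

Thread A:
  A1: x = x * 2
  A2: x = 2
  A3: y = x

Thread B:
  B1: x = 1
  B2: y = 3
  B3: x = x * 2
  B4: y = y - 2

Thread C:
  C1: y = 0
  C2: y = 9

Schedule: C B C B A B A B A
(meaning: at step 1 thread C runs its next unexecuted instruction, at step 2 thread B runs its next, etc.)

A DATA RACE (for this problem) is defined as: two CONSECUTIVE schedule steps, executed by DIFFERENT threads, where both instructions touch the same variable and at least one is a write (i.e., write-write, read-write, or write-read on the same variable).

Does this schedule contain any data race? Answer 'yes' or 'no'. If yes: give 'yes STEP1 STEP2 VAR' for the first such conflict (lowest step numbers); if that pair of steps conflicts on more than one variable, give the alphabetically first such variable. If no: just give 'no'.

Steps 1,2: C(r=-,w=y) vs B(r=-,w=x). No conflict.
Steps 2,3: B(r=-,w=x) vs C(r=-,w=y). No conflict.
Steps 3,4: C(y = 9) vs B(y = 3). RACE on y (W-W).
Steps 4,5: B(r=-,w=y) vs A(r=x,w=x). No conflict.
Steps 5,6: A(x = x * 2) vs B(x = x * 2). RACE on x (W-W).
Steps 6,7: B(x = x * 2) vs A(x = 2). RACE on x (W-W).
Steps 7,8: A(r=-,w=x) vs B(r=y,w=y). No conflict.
Steps 8,9: B(y = y - 2) vs A(y = x). RACE on y (W-W).
First conflict at steps 3,4.

Answer: yes 3 4 y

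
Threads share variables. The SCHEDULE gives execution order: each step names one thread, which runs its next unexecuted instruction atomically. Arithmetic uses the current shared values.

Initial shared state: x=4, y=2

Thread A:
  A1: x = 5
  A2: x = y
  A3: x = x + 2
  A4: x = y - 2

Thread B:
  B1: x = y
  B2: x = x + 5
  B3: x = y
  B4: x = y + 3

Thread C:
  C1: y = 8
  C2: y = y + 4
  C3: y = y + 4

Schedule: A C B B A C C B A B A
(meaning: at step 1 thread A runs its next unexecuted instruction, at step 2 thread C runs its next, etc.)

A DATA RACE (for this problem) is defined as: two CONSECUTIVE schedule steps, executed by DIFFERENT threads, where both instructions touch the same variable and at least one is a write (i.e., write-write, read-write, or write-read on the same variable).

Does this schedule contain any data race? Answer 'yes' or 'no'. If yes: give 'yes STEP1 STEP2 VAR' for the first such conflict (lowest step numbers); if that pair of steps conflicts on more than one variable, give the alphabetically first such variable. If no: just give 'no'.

Answer: yes 2 3 y

Derivation:
Steps 1,2: A(r=-,w=x) vs C(r=-,w=y). No conflict.
Steps 2,3: C(y = 8) vs B(x = y). RACE on y (W-R).
Steps 3,4: same thread (B). No race.
Steps 4,5: B(x = x + 5) vs A(x = y). RACE on x (W-W).
Steps 5,6: A(x = y) vs C(y = y + 4). RACE on y (R-W).
Steps 6,7: same thread (C). No race.
Steps 7,8: C(y = y + 4) vs B(x = y). RACE on y (W-R).
Steps 8,9: B(x = y) vs A(x = x + 2). RACE on x (W-W).
Steps 9,10: A(x = x + 2) vs B(x = y + 3). RACE on x (W-W).
Steps 10,11: B(x = y + 3) vs A(x = y - 2). RACE on x (W-W).
First conflict at steps 2,3.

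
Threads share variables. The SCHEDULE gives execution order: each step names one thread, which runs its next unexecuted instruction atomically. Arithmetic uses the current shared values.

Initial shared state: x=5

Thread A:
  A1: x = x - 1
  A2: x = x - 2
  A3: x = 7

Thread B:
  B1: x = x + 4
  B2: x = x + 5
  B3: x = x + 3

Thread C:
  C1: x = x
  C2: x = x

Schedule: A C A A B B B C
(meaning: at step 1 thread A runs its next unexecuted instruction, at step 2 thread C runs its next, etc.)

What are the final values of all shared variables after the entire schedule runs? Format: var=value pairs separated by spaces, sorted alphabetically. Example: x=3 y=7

Step 1: thread A executes A1 (x = x - 1). Shared: x=4. PCs: A@1 B@0 C@0
Step 2: thread C executes C1 (x = x). Shared: x=4. PCs: A@1 B@0 C@1
Step 3: thread A executes A2 (x = x - 2). Shared: x=2. PCs: A@2 B@0 C@1
Step 4: thread A executes A3 (x = 7). Shared: x=7. PCs: A@3 B@0 C@1
Step 5: thread B executes B1 (x = x + 4). Shared: x=11. PCs: A@3 B@1 C@1
Step 6: thread B executes B2 (x = x + 5). Shared: x=16. PCs: A@3 B@2 C@1
Step 7: thread B executes B3 (x = x + 3). Shared: x=19. PCs: A@3 B@3 C@1
Step 8: thread C executes C2 (x = x). Shared: x=19. PCs: A@3 B@3 C@2

Answer: x=19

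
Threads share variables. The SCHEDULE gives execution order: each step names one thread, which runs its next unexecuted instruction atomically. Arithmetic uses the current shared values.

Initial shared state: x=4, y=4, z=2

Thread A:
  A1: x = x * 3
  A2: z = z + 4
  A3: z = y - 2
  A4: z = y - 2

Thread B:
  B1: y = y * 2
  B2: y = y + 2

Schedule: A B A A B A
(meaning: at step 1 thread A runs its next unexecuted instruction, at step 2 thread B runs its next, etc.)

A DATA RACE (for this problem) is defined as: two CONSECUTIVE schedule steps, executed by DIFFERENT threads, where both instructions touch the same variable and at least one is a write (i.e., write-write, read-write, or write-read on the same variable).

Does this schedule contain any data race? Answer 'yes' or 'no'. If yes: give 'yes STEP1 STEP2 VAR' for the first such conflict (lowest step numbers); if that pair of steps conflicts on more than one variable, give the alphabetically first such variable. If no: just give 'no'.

Steps 1,2: A(r=x,w=x) vs B(r=y,w=y). No conflict.
Steps 2,3: B(r=y,w=y) vs A(r=z,w=z). No conflict.
Steps 3,4: same thread (A). No race.
Steps 4,5: A(z = y - 2) vs B(y = y + 2). RACE on y (R-W).
Steps 5,6: B(y = y + 2) vs A(z = y - 2). RACE on y (W-R).
First conflict at steps 4,5.

Answer: yes 4 5 y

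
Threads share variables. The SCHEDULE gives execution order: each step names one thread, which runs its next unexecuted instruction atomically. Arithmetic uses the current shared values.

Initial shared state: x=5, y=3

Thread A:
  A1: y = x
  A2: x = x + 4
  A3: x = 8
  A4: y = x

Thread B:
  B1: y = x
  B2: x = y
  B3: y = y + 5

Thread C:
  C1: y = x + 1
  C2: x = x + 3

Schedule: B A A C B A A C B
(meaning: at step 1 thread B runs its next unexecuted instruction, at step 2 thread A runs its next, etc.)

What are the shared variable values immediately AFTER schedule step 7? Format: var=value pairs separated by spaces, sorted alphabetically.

Answer: x=8 y=8

Derivation:
Step 1: thread B executes B1 (y = x). Shared: x=5 y=5. PCs: A@0 B@1 C@0
Step 2: thread A executes A1 (y = x). Shared: x=5 y=5. PCs: A@1 B@1 C@0
Step 3: thread A executes A2 (x = x + 4). Shared: x=9 y=5. PCs: A@2 B@1 C@0
Step 4: thread C executes C1 (y = x + 1). Shared: x=9 y=10. PCs: A@2 B@1 C@1
Step 5: thread B executes B2 (x = y). Shared: x=10 y=10. PCs: A@2 B@2 C@1
Step 6: thread A executes A3 (x = 8). Shared: x=8 y=10. PCs: A@3 B@2 C@1
Step 7: thread A executes A4 (y = x). Shared: x=8 y=8. PCs: A@4 B@2 C@1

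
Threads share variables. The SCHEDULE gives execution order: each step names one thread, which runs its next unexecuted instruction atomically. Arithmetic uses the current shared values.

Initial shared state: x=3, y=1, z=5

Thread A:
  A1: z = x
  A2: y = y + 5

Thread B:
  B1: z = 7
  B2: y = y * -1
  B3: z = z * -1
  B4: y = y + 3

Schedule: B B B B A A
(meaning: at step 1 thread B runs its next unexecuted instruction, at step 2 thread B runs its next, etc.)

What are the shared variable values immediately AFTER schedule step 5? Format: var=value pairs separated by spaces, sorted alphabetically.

Answer: x=3 y=2 z=3

Derivation:
Step 1: thread B executes B1 (z = 7). Shared: x=3 y=1 z=7. PCs: A@0 B@1
Step 2: thread B executes B2 (y = y * -1). Shared: x=3 y=-1 z=7. PCs: A@0 B@2
Step 3: thread B executes B3 (z = z * -1). Shared: x=3 y=-1 z=-7. PCs: A@0 B@3
Step 4: thread B executes B4 (y = y + 3). Shared: x=3 y=2 z=-7. PCs: A@0 B@4
Step 5: thread A executes A1 (z = x). Shared: x=3 y=2 z=3. PCs: A@1 B@4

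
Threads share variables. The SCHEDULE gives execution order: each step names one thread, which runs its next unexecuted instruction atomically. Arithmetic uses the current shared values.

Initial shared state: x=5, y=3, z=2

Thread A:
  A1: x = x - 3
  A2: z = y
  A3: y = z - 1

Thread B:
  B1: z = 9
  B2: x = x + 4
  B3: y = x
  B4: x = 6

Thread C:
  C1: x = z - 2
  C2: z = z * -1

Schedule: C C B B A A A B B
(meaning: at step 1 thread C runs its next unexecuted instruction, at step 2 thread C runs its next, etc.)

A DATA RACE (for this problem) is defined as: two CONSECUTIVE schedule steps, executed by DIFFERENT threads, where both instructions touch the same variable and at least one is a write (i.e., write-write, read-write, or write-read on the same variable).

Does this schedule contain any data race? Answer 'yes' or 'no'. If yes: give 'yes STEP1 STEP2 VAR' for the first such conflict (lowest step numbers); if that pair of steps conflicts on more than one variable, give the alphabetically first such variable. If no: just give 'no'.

Steps 1,2: same thread (C). No race.
Steps 2,3: C(z = z * -1) vs B(z = 9). RACE on z (W-W).
Steps 3,4: same thread (B). No race.
Steps 4,5: B(x = x + 4) vs A(x = x - 3). RACE on x (W-W).
Steps 5,6: same thread (A). No race.
Steps 6,7: same thread (A). No race.
Steps 7,8: A(y = z - 1) vs B(y = x). RACE on y (W-W).
Steps 8,9: same thread (B). No race.
First conflict at steps 2,3.

Answer: yes 2 3 z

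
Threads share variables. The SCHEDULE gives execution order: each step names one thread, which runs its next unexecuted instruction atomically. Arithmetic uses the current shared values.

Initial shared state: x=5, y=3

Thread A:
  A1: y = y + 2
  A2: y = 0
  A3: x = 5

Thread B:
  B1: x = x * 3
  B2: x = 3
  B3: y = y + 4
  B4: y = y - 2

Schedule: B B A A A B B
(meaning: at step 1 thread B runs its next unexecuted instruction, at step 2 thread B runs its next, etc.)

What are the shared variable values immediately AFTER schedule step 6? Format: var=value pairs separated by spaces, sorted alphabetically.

Answer: x=5 y=4

Derivation:
Step 1: thread B executes B1 (x = x * 3). Shared: x=15 y=3. PCs: A@0 B@1
Step 2: thread B executes B2 (x = 3). Shared: x=3 y=3. PCs: A@0 B@2
Step 3: thread A executes A1 (y = y + 2). Shared: x=3 y=5. PCs: A@1 B@2
Step 4: thread A executes A2 (y = 0). Shared: x=3 y=0. PCs: A@2 B@2
Step 5: thread A executes A3 (x = 5). Shared: x=5 y=0. PCs: A@3 B@2
Step 6: thread B executes B3 (y = y + 4). Shared: x=5 y=4. PCs: A@3 B@3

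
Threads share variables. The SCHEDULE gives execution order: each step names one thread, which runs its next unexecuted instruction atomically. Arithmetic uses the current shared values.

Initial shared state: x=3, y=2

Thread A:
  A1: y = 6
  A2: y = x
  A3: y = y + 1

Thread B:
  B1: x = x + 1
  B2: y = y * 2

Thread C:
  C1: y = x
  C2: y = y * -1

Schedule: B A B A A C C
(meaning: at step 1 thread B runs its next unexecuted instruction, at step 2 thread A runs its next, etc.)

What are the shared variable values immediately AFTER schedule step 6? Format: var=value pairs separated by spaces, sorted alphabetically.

Answer: x=4 y=4

Derivation:
Step 1: thread B executes B1 (x = x + 1). Shared: x=4 y=2. PCs: A@0 B@1 C@0
Step 2: thread A executes A1 (y = 6). Shared: x=4 y=6. PCs: A@1 B@1 C@0
Step 3: thread B executes B2 (y = y * 2). Shared: x=4 y=12. PCs: A@1 B@2 C@0
Step 4: thread A executes A2 (y = x). Shared: x=4 y=4. PCs: A@2 B@2 C@0
Step 5: thread A executes A3 (y = y + 1). Shared: x=4 y=5. PCs: A@3 B@2 C@0
Step 6: thread C executes C1 (y = x). Shared: x=4 y=4. PCs: A@3 B@2 C@1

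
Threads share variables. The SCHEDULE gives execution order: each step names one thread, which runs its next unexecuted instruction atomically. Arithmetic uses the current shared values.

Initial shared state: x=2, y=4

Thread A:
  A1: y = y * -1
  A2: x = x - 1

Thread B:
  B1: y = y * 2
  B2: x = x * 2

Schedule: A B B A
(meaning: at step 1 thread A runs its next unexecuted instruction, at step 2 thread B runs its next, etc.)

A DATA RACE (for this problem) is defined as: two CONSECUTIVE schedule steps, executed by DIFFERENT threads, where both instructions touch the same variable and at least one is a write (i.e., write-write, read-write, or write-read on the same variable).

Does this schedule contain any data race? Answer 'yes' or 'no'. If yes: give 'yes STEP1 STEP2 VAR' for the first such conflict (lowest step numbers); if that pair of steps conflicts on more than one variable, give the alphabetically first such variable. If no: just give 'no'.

Answer: yes 1 2 y

Derivation:
Steps 1,2: A(y = y * -1) vs B(y = y * 2). RACE on y (W-W).
Steps 2,3: same thread (B). No race.
Steps 3,4: B(x = x * 2) vs A(x = x - 1). RACE on x (W-W).
First conflict at steps 1,2.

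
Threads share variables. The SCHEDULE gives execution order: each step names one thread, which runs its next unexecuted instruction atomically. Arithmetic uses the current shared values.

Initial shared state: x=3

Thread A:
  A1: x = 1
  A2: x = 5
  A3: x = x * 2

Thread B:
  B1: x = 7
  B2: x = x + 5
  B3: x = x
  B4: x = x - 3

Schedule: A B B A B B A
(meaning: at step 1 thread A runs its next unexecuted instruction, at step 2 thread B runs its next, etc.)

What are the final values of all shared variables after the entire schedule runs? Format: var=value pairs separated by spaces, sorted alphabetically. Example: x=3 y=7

Answer: x=4

Derivation:
Step 1: thread A executes A1 (x = 1). Shared: x=1. PCs: A@1 B@0
Step 2: thread B executes B1 (x = 7). Shared: x=7. PCs: A@1 B@1
Step 3: thread B executes B2 (x = x + 5). Shared: x=12. PCs: A@1 B@2
Step 4: thread A executes A2 (x = 5). Shared: x=5. PCs: A@2 B@2
Step 5: thread B executes B3 (x = x). Shared: x=5. PCs: A@2 B@3
Step 6: thread B executes B4 (x = x - 3). Shared: x=2. PCs: A@2 B@4
Step 7: thread A executes A3 (x = x * 2). Shared: x=4. PCs: A@3 B@4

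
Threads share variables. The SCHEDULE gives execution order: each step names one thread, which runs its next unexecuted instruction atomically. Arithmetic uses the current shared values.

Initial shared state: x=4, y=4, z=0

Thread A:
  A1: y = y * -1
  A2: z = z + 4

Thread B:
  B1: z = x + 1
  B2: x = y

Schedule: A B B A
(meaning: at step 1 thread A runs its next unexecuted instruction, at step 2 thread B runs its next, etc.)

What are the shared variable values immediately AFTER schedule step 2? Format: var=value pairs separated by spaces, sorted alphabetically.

Answer: x=4 y=-4 z=5

Derivation:
Step 1: thread A executes A1 (y = y * -1). Shared: x=4 y=-4 z=0. PCs: A@1 B@0
Step 2: thread B executes B1 (z = x + 1). Shared: x=4 y=-4 z=5. PCs: A@1 B@1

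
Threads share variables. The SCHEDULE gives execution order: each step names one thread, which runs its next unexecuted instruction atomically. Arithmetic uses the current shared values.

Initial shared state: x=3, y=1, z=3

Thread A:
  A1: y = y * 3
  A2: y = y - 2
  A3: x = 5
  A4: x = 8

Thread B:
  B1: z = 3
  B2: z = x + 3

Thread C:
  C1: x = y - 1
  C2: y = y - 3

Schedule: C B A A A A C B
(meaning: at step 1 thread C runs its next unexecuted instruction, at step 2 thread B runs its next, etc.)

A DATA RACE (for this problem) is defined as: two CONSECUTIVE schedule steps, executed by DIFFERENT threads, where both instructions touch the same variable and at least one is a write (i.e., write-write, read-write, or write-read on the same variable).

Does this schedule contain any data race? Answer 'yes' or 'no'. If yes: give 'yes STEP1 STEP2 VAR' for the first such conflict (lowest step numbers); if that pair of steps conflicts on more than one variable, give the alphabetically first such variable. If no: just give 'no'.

Steps 1,2: C(r=y,w=x) vs B(r=-,w=z). No conflict.
Steps 2,3: B(r=-,w=z) vs A(r=y,w=y). No conflict.
Steps 3,4: same thread (A). No race.
Steps 4,5: same thread (A). No race.
Steps 5,6: same thread (A). No race.
Steps 6,7: A(r=-,w=x) vs C(r=y,w=y). No conflict.
Steps 7,8: C(r=y,w=y) vs B(r=x,w=z). No conflict.

Answer: no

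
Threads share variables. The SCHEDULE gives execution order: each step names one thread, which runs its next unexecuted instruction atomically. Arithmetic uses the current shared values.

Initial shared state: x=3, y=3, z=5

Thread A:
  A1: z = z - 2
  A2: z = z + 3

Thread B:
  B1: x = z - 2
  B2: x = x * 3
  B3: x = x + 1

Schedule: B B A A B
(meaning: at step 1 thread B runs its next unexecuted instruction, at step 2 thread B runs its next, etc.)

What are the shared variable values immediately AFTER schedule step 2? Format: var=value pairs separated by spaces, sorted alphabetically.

Step 1: thread B executes B1 (x = z - 2). Shared: x=3 y=3 z=5. PCs: A@0 B@1
Step 2: thread B executes B2 (x = x * 3). Shared: x=9 y=3 z=5. PCs: A@0 B@2

Answer: x=9 y=3 z=5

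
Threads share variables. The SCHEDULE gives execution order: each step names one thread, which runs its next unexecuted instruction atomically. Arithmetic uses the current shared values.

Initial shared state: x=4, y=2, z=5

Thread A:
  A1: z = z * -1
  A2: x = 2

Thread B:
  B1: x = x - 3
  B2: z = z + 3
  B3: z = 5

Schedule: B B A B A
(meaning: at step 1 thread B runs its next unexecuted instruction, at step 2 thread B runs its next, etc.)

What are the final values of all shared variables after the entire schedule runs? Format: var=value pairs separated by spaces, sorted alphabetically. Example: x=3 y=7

Step 1: thread B executes B1 (x = x - 3). Shared: x=1 y=2 z=5. PCs: A@0 B@1
Step 2: thread B executes B2 (z = z + 3). Shared: x=1 y=2 z=8. PCs: A@0 B@2
Step 3: thread A executes A1 (z = z * -1). Shared: x=1 y=2 z=-8. PCs: A@1 B@2
Step 4: thread B executes B3 (z = 5). Shared: x=1 y=2 z=5. PCs: A@1 B@3
Step 5: thread A executes A2 (x = 2). Shared: x=2 y=2 z=5. PCs: A@2 B@3

Answer: x=2 y=2 z=5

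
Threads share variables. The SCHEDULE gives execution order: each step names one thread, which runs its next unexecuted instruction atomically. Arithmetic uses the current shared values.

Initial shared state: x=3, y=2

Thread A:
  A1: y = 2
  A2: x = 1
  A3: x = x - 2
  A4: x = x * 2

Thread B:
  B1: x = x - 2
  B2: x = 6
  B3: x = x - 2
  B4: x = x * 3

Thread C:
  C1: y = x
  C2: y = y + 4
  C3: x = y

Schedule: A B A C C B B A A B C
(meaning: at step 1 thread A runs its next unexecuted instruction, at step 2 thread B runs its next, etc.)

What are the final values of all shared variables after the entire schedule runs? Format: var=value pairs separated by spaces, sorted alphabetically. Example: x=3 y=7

Step 1: thread A executes A1 (y = 2). Shared: x=3 y=2. PCs: A@1 B@0 C@0
Step 2: thread B executes B1 (x = x - 2). Shared: x=1 y=2. PCs: A@1 B@1 C@0
Step 3: thread A executes A2 (x = 1). Shared: x=1 y=2. PCs: A@2 B@1 C@0
Step 4: thread C executes C1 (y = x). Shared: x=1 y=1. PCs: A@2 B@1 C@1
Step 5: thread C executes C2 (y = y + 4). Shared: x=1 y=5. PCs: A@2 B@1 C@2
Step 6: thread B executes B2 (x = 6). Shared: x=6 y=5. PCs: A@2 B@2 C@2
Step 7: thread B executes B3 (x = x - 2). Shared: x=4 y=5. PCs: A@2 B@3 C@2
Step 8: thread A executes A3 (x = x - 2). Shared: x=2 y=5. PCs: A@3 B@3 C@2
Step 9: thread A executes A4 (x = x * 2). Shared: x=4 y=5. PCs: A@4 B@3 C@2
Step 10: thread B executes B4 (x = x * 3). Shared: x=12 y=5. PCs: A@4 B@4 C@2
Step 11: thread C executes C3 (x = y). Shared: x=5 y=5. PCs: A@4 B@4 C@3

Answer: x=5 y=5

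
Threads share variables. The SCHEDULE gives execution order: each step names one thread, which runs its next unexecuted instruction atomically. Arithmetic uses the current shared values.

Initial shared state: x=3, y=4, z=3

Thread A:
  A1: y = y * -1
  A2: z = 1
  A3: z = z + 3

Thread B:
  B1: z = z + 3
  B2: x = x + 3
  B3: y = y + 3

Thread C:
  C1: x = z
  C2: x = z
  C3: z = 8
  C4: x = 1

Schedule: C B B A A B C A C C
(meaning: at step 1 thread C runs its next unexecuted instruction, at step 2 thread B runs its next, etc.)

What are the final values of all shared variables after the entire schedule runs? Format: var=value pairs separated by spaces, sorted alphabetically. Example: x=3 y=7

Answer: x=1 y=-1 z=8

Derivation:
Step 1: thread C executes C1 (x = z). Shared: x=3 y=4 z=3. PCs: A@0 B@0 C@1
Step 2: thread B executes B1 (z = z + 3). Shared: x=3 y=4 z=6. PCs: A@0 B@1 C@1
Step 3: thread B executes B2 (x = x + 3). Shared: x=6 y=4 z=6. PCs: A@0 B@2 C@1
Step 4: thread A executes A1 (y = y * -1). Shared: x=6 y=-4 z=6. PCs: A@1 B@2 C@1
Step 5: thread A executes A2 (z = 1). Shared: x=6 y=-4 z=1. PCs: A@2 B@2 C@1
Step 6: thread B executes B3 (y = y + 3). Shared: x=6 y=-1 z=1. PCs: A@2 B@3 C@1
Step 7: thread C executes C2 (x = z). Shared: x=1 y=-1 z=1. PCs: A@2 B@3 C@2
Step 8: thread A executes A3 (z = z + 3). Shared: x=1 y=-1 z=4. PCs: A@3 B@3 C@2
Step 9: thread C executes C3 (z = 8). Shared: x=1 y=-1 z=8. PCs: A@3 B@3 C@3
Step 10: thread C executes C4 (x = 1). Shared: x=1 y=-1 z=8. PCs: A@3 B@3 C@4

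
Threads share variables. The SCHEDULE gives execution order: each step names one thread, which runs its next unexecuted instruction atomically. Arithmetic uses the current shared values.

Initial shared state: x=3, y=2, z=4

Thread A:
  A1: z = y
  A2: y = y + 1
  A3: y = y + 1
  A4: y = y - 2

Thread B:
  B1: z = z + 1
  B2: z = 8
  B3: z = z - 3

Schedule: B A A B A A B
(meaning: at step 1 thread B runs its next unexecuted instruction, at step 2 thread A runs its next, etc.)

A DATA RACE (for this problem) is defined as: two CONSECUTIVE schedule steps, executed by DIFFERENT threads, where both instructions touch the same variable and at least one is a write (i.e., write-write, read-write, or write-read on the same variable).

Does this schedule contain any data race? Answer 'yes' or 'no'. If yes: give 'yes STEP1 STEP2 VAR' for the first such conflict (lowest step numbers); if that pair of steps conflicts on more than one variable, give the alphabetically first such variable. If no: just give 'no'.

Steps 1,2: B(z = z + 1) vs A(z = y). RACE on z (W-W).
Steps 2,3: same thread (A). No race.
Steps 3,4: A(r=y,w=y) vs B(r=-,w=z). No conflict.
Steps 4,5: B(r=-,w=z) vs A(r=y,w=y). No conflict.
Steps 5,6: same thread (A). No race.
Steps 6,7: A(r=y,w=y) vs B(r=z,w=z). No conflict.
First conflict at steps 1,2.

Answer: yes 1 2 z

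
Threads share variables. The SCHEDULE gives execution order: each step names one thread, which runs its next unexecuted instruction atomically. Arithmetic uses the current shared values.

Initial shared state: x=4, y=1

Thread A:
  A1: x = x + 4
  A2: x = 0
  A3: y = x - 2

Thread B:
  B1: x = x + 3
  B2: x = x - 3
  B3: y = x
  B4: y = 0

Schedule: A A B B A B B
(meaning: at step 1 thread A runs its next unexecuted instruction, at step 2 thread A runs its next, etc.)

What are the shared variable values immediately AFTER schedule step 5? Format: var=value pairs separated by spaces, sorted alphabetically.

Step 1: thread A executes A1 (x = x + 4). Shared: x=8 y=1. PCs: A@1 B@0
Step 2: thread A executes A2 (x = 0). Shared: x=0 y=1. PCs: A@2 B@0
Step 3: thread B executes B1 (x = x + 3). Shared: x=3 y=1. PCs: A@2 B@1
Step 4: thread B executes B2 (x = x - 3). Shared: x=0 y=1. PCs: A@2 B@2
Step 5: thread A executes A3 (y = x - 2). Shared: x=0 y=-2. PCs: A@3 B@2

Answer: x=0 y=-2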